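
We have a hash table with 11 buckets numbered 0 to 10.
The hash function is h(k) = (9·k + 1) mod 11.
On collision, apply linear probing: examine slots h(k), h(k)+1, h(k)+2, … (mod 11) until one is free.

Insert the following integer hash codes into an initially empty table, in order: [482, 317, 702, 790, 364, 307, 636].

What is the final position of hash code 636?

482 hashes to 5; slot 5 is free -> place at 5.
317 hashes to 5; 5 taken -> place at 6.
702 hashes to 5; 5,6 taken -> place at 7.
790 hashes to 5; 5,6,7 taken -> place at 8.
364 hashes to 10; slot 10 is free -> place at 10.
307 hashes to 3; slot 3 is free -> place at 3.
636 hashes to 5; 5,6,7,8 taken -> place at 9.
Table: [—, —, —, 307, —, 482, 317, 702, 790, 636, 364]

9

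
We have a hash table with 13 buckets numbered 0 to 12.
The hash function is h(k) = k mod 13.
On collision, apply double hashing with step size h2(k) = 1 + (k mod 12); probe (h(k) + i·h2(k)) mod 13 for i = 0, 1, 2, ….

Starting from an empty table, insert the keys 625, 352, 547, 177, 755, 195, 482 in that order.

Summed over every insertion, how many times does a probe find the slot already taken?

625 hashes to 1; slot 1 is free -> place at 1.
352 hashes to 1, h2=5; 1 taken -> place at 6.
547 hashes to 1, h2=8; 1 taken -> place at 9.
177 hashes to 8; slot 8 is free -> place at 8.
755 hashes to 1, h2=12; 1 taken -> place at 0.
195 hashes to 0, h2=4; 0 taken -> place at 4.
482 hashes to 1, h2=3; 1,4 taken -> place at 7.
Table: [755, 625, —, —, 195, —, 352, 482, 177, 547, —, —, —]

6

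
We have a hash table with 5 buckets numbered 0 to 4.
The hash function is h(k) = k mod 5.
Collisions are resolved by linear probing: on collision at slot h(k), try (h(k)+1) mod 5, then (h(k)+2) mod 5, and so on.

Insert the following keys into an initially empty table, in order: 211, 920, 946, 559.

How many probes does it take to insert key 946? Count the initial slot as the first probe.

211: h=1 -> slot 1
920: h=0 -> slot 0
946: h=1, probe 1,2 -> slot 2
559: h=4 -> slot 4
Table: [920, 211, 946, ., 559]

2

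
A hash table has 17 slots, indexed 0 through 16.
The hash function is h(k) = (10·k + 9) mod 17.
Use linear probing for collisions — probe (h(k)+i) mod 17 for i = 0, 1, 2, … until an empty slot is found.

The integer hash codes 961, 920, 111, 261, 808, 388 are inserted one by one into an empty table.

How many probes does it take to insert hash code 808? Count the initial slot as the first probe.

3

961 hashes to 14; slot 14 is free -> place at 14.
920 hashes to 12; slot 12 is free -> place at 12.
111 hashes to 14; 14 taken -> place at 15.
261 hashes to 1; slot 1 is free -> place at 1.
808 hashes to 14; 14,15 taken -> place at 16.
388 hashes to 13; slot 13 is free -> place at 13.
Table: [., 261, ., ., ., ., ., ., ., ., ., ., 920, 388, 961, 111, 808]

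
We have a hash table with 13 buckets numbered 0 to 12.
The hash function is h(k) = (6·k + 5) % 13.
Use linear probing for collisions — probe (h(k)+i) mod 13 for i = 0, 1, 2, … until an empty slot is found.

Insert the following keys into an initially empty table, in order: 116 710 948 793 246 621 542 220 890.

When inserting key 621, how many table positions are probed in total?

116: h=12 -> slot 12
710: h=1 -> slot 1
948: h=12, probe 12,0 -> slot 0
793: h=5 -> slot 5
246: h=12, probe 12,0,1,2 -> slot 2
621: h=0, probe 0,1,2,3 -> slot 3
542: h=7 -> slot 7
220: h=12, probe 12,0,1,2,3,4 -> slot 4
890: h=2, probe 2,3,4,5,6 -> slot 6
Table: [948, 710, 246, 621, 220, 793, 890, 542, _, _, _, _, 116]

4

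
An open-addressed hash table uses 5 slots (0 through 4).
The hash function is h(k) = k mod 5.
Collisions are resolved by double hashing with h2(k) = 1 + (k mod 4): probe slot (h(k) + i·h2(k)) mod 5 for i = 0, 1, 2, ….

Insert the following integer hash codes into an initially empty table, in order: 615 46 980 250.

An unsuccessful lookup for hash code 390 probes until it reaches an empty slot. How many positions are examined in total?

615: h=0 => slot 0
46: h=1 => slot 1
980: h=0, h2=1, probe 0,1,2 => slot 2
250: h=0, h2=3, probe 0,3 => slot 3
Table: [615, 46, 980, 250, .]
Lookup 390: h=0, h2=3, probe 0,3,1,4 → slot 4 empty, not found.

4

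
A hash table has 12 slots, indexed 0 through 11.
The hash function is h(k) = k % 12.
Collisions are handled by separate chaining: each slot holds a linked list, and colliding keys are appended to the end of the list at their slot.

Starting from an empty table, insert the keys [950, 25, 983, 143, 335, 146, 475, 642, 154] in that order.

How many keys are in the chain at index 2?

Insert 950: h=2, bucket 2 empty -> new chain.
Insert 25: h=1, bucket 1 empty -> new chain.
Insert 983: h=11, bucket 11 empty -> new chain.
Insert 143: h=11, bucket 11 nonempty -> append to chain.
Insert 335: h=11, bucket 11 nonempty -> append to chain.
Insert 146: h=2, bucket 2 nonempty -> append to chain.
Insert 475: h=7, bucket 7 empty -> new chain.
Insert 642: h=6, bucket 6 empty -> new chain.
Insert 154: h=10, bucket 10 empty -> new chain.
Final buckets:
0: —
1: 25
2: 950 -> 146
3: —
4: —
5: —
6: 642
7: 475
8: —
9: —
10: 154
11: 983 -> 143 -> 335

2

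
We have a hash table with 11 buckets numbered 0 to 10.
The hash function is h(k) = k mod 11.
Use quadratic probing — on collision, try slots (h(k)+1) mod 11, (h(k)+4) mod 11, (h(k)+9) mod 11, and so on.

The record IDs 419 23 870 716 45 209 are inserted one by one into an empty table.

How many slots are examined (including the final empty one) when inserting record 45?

Insert 419: h=1, slot 1 empty => index 1.
Insert 23: h=1, slot 1 occupied => index 2.
Insert 870: h=1, slots 1,2 occupied => index 5.
Insert 716: h=1, slots 1,2,5 occupied => index 10.
Insert 45: h=1, slots 1,2,5,10 occupied => index 6.
Insert 209: h=0, slot 0 empty => index 0.
Table: [209, 419, 23, -, -, 870, 45, -, -, -, 716]

5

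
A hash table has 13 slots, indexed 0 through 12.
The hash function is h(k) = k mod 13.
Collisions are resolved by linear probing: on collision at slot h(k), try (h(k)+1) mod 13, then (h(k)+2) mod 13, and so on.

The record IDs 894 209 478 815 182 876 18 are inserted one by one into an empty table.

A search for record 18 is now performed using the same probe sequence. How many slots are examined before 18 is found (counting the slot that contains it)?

894: h=10 => slot 10
209: h=1 => slot 1
478: h=10, probe 10,11 => slot 11
815: h=9 => slot 9
182: h=0 => slot 0
876: h=5 => slot 5
18: h=5, probe 5,6 => slot 6
Table: [182, 209, _, _, _, 876, 18, _, _, 815, 894, 478, _]
Lookup 18: h=5, probe 5,6 → found at 6.

2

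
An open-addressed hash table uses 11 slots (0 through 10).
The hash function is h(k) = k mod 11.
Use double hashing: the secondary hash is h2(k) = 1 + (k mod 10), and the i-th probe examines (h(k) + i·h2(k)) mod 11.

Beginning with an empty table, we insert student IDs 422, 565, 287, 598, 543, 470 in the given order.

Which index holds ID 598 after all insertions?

2

Insert 422: h=4, slot 4 empty => index 4.
Insert 565: h=4, h2=6, slot 4 occupied => index 10.
Insert 287: h=1, slot 1 empty => index 1.
Insert 598: h=4, h2=9, slot 4 occupied => index 2.
Insert 543: h=4, h2=4, slot 4 occupied => index 8.
Insert 470: h=8, h2=1, slot 8 occupied => index 9.
Table: [_, 287, 598, _, 422, _, _, _, 543, 470, 565]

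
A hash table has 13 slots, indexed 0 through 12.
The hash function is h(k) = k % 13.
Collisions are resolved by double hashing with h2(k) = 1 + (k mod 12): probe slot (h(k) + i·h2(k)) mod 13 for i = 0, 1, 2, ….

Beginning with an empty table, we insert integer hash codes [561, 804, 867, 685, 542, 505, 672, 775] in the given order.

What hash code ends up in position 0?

685

561 hashes to 2; slot 2 is free -> place at 2.
804 hashes to 11; slot 11 is free -> place at 11.
867 hashes to 9; slot 9 is free -> place at 9.
685 hashes to 9, h2=2; 9,11 taken -> place at 0.
542 hashes to 9, h2=3; 9 taken -> place at 12.
505 hashes to 11, h2=2; 11,0,2 taken -> place at 4.
672 hashes to 9, h2=1; 9 taken -> place at 10.
775 hashes to 8; slot 8 is free -> place at 8.
Table: [685, ∅, 561, ∅, 505, ∅, ∅, ∅, 775, 867, 672, 804, 542]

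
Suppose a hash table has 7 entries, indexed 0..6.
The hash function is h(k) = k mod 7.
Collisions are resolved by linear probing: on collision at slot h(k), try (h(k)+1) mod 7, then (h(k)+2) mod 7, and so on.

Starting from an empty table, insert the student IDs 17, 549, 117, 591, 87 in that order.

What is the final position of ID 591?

6

17 hashes to 3; slot 3 is free → place at 3.
549 hashes to 3; 3 taken → place at 4.
117 hashes to 5; slot 5 is free → place at 5.
591 hashes to 3; 3,4,5 taken → place at 6.
87 hashes to 3; 3,4,5,6 taken → place at 0.
Table: [87, —, —, 17, 549, 117, 591]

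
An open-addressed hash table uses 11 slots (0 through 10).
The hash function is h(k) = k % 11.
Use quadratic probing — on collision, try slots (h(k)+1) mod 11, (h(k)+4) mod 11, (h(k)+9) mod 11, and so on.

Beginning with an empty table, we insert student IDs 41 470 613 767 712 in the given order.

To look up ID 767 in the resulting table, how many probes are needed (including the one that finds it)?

41: h=8 → slot 8
470: h=8, probe 8,9 → slot 9
613: h=8, probe 8,9,1 → slot 1
767: h=8, probe 8,9,1,6 → slot 6
712: h=8, probe 8,9,1,6,2 → slot 2
Table: [_, 613, 712, _, _, _, 767, _, 41, 470, _]
Lookup 767: h=8, probe 8,9,1,6 → found at 6.

4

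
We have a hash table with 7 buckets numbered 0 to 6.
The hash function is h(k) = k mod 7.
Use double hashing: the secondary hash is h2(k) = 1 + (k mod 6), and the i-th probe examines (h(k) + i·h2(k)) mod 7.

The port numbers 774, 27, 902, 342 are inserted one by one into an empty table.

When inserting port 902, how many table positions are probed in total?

774 hashes to 4; slot 4 is free → place at 4.
27 hashes to 6; slot 6 is free → place at 6.
902 hashes to 6, h2=3; 6 taken → place at 2.
342 hashes to 6, h2=1; 6 taken → place at 0.
Table: [342, -, 902, -, 774, -, 27]

2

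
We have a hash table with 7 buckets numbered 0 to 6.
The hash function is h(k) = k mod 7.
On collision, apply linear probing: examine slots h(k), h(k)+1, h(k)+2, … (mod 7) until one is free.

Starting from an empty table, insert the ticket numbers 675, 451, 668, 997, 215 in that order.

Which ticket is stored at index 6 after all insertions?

997

675 hashes to 3; slot 3 is free → place at 3.
451 hashes to 3; 3 taken → place at 4.
668 hashes to 3; 3,4 taken → place at 5.
997 hashes to 3; 3,4,5 taken → place at 6.
215 hashes to 5; 5,6 taken → place at 0.
Table: [215, -, -, 675, 451, 668, 997]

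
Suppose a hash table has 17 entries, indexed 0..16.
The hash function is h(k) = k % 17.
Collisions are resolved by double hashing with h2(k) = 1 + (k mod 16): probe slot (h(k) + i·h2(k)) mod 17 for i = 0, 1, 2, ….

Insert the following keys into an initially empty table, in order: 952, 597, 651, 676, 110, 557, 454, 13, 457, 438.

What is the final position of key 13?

Insert 952: h=0, slot 0 empty → index 0.
Insert 597: h=2, slot 2 empty → index 2.
Insert 651: h=5, slot 5 empty → index 5.
Insert 676: h=13, slot 13 empty → index 13.
Insert 110: h=8, slot 8 empty → index 8.
Insert 557: h=13, h2=14, slot 13 occupied → index 10.
Insert 454: h=12, slot 12 empty → index 12.
Insert 13: h=13, h2=14, slots 13,10 occupied → index 7.
Insert 457: h=15, slot 15 empty → index 15.
Insert 438: h=13, h2=7, slot 13 occupied → index 3.
Table: [952, —, 597, 438, —, 651, —, 13, 110, —, 557, —, 454, 676, —, 457, —]

7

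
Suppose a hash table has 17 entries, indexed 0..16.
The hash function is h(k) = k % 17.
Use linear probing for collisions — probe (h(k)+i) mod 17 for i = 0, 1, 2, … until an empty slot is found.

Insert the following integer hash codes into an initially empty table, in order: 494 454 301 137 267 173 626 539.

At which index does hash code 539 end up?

16

494: h=1 -> slot 1
454: h=12 -> slot 12
301: h=12, probe 12,13 -> slot 13
137: h=1, probe 1,2 -> slot 2
267: h=12, probe 12,13,14 -> slot 14
173: h=3 -> slot 3
626: h=14, probe 14,15 -> slot 15
539: h=12, probe 12,13,14,15,16 -> slot 16
Table: [., 494, 137, 173, ., ., ., ., ., ., ., ., 454, 301, 267, 626, 539]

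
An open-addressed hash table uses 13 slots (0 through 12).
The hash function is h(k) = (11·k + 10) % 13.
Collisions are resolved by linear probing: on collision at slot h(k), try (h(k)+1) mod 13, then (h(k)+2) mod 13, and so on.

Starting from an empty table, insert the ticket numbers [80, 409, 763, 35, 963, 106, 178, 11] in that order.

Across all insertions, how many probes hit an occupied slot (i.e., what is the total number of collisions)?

10

80: h=6 => slot 6
409: h=11 => slot 11
763: h=5 => slot 5
35: h=5, probe 5,6,7 => slot 7
963: h=8 => slot 8
106: h=6, probe 6,7,8,9 => slot 9
178: h=5, probe 5,6,7,8,9,10 => slot 10
11: h=1 => slot 1
Table: [∅, 11, ∅, ∅, ∅, 763, 80, 35, 963, 106, 178, 409, ∅]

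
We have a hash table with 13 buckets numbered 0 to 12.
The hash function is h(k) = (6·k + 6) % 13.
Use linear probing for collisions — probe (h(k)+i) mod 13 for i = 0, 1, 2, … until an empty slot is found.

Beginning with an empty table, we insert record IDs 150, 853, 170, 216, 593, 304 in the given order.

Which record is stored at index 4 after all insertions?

593

Insert 150: h=9, slot 9 empty -> index 9.
Insert 853: h=2, slot 2 empty -> index 2.
Insert 170: h=12, slot 12 empty -> index 12.
Insert 216: h=2, slot 2 occupied -> index 3.
Insert 593: h=2, slots 2,3 occupied -> index 4.
Insert 304: h=10, slot 10 empty -> index 10.
Table: [∅, ∅, 853, 216, 593, ∅, ∅, ∅, ∅, 150, 304, ∅, 170]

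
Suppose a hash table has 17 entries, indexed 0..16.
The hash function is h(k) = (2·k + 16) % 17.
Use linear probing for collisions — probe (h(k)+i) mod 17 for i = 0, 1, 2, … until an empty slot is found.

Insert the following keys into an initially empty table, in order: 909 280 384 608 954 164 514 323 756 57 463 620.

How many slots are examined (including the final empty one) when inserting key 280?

Insert 909: h=15, slot 15 empty => index 15.
Insert 280: h=15, slot 15 occupied => index 16.
Insert 384: h=2, slot 2 empty => index 2.
Insert 608: h=8, slot 8 empty => index 8.
Insert 954: h=3, slot 3 empty => index 3.
Insert 164: h=4, slot 4 empty => index 4.
Insert 514: h=7, slot 7 empty => index 7.
Insert 323: h=16, slot 16 occupied => index 0.
Insert 756: h=15, slots 15,16,0 occupied => index 1.
Insert 57: h=11, slot 11 empty => index 11.
Insert 463: h=7, slots 7,8 occupied => index 9.
Insert 620: h=15, slots 15,16,0,1,2,3,4 occupied => index 5.
Table: [323, 756, 384, 954, 164, 620, _, 514, 608, 463, _, 57, _, _, _, 909, 280]

2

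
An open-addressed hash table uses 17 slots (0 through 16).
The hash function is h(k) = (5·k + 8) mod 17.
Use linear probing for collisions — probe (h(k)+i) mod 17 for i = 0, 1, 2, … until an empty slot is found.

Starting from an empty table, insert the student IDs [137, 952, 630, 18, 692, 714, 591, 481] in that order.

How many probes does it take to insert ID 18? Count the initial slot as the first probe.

Insert 137: h=13, slot 13 empty → index 13.
Insert 952: h=8, slot 8 empty → index 8.
Insert 630: h=13, slot 13 occupied → index 14.
Insert 18: h=13, slots 13,14 occupied → index 15.
Insert 692: h=0, slot 0 empty → index 0.
Insert 714: h=8, slot 8 occupied → index 9.
Insert 591: h=5, slot 5 empty → index 5.
Insert 481: h=16, slot 16 empty → index 16.
Table: [692, ∅, ∅, ∅, ∅, 591, ∅, ∅, 952, 714, ∅, ∅, ∅, 137, 630, 18, 481]

3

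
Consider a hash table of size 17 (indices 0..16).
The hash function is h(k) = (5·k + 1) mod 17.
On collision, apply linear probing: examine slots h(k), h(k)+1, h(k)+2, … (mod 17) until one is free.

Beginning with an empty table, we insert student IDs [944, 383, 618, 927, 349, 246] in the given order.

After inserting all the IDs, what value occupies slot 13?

383

Insert 944: h=12, slot 12 empty → index 12.
Insert 383: h=12, slot 12 occupied → index 13.
Insert 618: h=14, slot 14 empty → index 14.
Insert 927: h=12, slots 12,13,14 occupied → index 15.
Insert 349: h=12, slots 12,13,14,15 occupied → index 16.
Insert 246: h=7, slot 7 empty → index 7.
Table: [—, —, —, —, —, —, —, 246, —, —, —, —, 944, 383, 618, 927, 349]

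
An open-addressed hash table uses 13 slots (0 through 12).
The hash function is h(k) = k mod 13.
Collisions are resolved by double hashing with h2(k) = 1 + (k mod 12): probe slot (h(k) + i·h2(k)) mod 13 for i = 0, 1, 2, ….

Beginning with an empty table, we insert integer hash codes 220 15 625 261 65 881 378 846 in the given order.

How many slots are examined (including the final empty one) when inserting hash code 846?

220 hashes to 12; slot 12 is free -> place at 12.
15 hashes to 2; slot 2 is free -> place at 2.
625 hashes to 1; slot 1 is free -> place at 1.
261 hashes to 1, h2=10; 1 taken -> place at 11.
65 hashes to 0; slot 0 is free -> place at 0.
881 hashes to 10; slot 10 is free -> place at 10.
378 hashes to 1, h2=7; 1 taken -> place at 8.
846 hashes to 1, h2=7; 1,8,2 taken -> place at 9.
Table: [65, 625, 15, -, -, -, -, -, 378, 846, 881, 261, 220]

4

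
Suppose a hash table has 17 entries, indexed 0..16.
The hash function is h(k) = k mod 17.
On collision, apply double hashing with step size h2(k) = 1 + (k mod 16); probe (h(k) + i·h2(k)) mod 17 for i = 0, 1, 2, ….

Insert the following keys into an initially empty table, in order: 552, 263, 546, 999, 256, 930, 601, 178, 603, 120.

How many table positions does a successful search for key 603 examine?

2

552: h=8 -> slot 8
263: h=8, h2=8, probe 8,16 -> slot 16
546: h=2 -> slot 2
999: h=13 -> slot 13
256: h=1 -> slot 1
930: h=12 -> slot 12
601: h=6 -> slot 6
178: h=8, h2=3, probe 8,11 -> slot 11
603: h=8, h2=12, probe 8,3 -> slot 3
120: h=1, h2=9, probe 1,10 -> slot 10
Table: [∅, 256, 546, 603, ∅, ∅, 601, ∅, 552, ∅, 120, 178, 930, 999, ∅, ∅, 263]
Lookup 603: h=8, h2=12, probe 8,3 → found at 3.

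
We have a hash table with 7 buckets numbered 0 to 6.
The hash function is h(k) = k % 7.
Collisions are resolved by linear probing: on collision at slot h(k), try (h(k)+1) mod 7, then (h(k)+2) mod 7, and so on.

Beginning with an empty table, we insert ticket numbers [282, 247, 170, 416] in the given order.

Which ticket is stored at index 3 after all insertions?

247

Insert 282: h=2, slot 2 empty → index 2.
Insert 247: h=2, slot 2 occupied → index 3.
Insert 170: h=2, slots 2,3 occupied → index 4.
Insert 416: h=3, slots 3,4 occupied → index 5.
Table: [—, —, 282, 247, 170, 416, —]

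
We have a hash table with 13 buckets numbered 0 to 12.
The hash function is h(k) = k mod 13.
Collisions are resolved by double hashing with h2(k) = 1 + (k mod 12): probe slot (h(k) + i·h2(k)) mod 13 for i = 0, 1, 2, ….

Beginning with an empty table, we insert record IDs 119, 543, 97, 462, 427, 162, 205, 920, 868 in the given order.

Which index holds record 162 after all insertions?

0

119: h=2 → slot 2
543: h=10 → slot 10
97: h=6 → slot 6
462: h=7 → slot 7
427: h=11 → slot 11
162: h=6, h2=7, probe 6,0 → slot 0
205: h=10, h2=2, probe 10,12 → slot 12
920: h=10, h2=9, probe 10,6,2,11,7,3 → slot 3
868: h=10, h2=5, probe 10,2,7,12,4 → slot 4
Table: [162, ∅, 119, 920, 868, ∅, 97, 462, ∅, ∅, 543, 427, 205]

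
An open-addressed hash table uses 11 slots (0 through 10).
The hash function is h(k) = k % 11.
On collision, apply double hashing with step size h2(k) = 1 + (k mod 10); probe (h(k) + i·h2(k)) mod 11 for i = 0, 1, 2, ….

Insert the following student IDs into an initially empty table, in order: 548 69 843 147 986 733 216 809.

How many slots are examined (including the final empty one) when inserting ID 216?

Insert 548: h=9, slot 9 empty -> index 9.
Insert 69: h=3, slot 3 empty -> index 3.
Insert 843: h=7, slot 7 empty -> index 7.
Insert 147: h=4, slot 4 empty -> index 4.
Insert 986: h=7, h2=7, slots 7,3 occupied -> index 10.
Insert 733: h=7, h2=4, slot 7 occupied -> index 0.
Insert 216: h=7, h2=7, slots 7,3,10 occupied -> index 6.
Insert 809: h=6, h2=10, slot 6 occupied -> index 5.
Table: [733, ∅, ∅, 69, 147, 809, 216, 843, ∅, 548, 986]

4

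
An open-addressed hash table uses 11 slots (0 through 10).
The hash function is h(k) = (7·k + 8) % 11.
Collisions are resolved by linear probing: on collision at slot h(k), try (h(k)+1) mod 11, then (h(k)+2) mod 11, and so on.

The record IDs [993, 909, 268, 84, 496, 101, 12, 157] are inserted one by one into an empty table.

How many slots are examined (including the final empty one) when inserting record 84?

993 hashes to 7; slot 7 is free => place at 7.
909 hashes to 2; slot 2 is free => place at 2.
268 hashes to 3; slot 3 is free => place at 3.
84 hashes to 2; 2,3 taken => place at 4.
496 hashes to 4; 4 taken => place at 5.
101 hashes to 0; slot 0 is free => place at 0.
12 hashes to 4; 4,5 taken => place at 6.
157 hashes to 7; 7 taken => place at 8.
Table: [101, _, 909, 268, 84, 496, 12, 993, 157, _, _]

3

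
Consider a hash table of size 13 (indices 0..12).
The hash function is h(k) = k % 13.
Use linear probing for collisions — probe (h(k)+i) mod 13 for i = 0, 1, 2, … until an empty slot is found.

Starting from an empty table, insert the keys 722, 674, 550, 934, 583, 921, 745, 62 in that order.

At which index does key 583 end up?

Insert 722: h=7, slot 7 empty → index 7.
Insert 674: h=11, slot 11 empty → index 11.
Insert 550: h=4, slot 4 empty → index 4.
Insert 934: h=11, slot 11 occupied → index 12.
Insert 583: h=11, slots 11,12 occupied → index 0.
Insert 921: h=11, slots 11,12,0 occupied → index 1.
Insert 745: h=4, slot 4 occupied → index 5.
Insert 62: h=10, slot 10 empty → index 10.
Table: [583, 921, -, -, 550, 745, -, 722, -, -, 62, 674, 934]

0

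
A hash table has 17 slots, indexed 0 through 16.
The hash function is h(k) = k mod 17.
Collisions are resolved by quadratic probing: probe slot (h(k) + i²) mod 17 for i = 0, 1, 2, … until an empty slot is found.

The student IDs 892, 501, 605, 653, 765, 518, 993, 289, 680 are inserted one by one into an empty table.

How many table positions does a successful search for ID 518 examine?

3

Insert 892: h=8, slot 8 empty -> index 8.
Insert 501: h=8, slot 8 occupied -> index 9.
Insert 605: h=10, slot 10 empty -> index 10.
Insert 653: h=7, slot 7 empty -> index 7.
Insert 765: h=0, slot 0 empty -> index 0.
Insert 518: h=8, slots 8,9 occupied -> index 12.
Insert 993: h=7, slots 7,8 occupied -> index 11.
Insert 289: h=0, slot 0 occupied -> index 1.
Insert 680: h=0, slots 0,1 occupied -> index 4.
Table: [765, 289, -, -, 680, -, -, 653, 892, 501, 605, 993, 518, -, -, -, -]
Lookup 518: h=8, probe 8,9,12 → found at 12.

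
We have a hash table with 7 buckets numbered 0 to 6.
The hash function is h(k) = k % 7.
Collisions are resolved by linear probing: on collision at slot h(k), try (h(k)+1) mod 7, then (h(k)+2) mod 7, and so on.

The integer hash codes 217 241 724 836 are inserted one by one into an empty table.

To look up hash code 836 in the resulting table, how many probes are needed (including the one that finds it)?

Insert 217: h=0, slot 0 empty → index 0.
Insert 241: h=3, slot 3 empty → index 3.
Insert 724: h=3, slot 3 occupied → index 4.
Insert 836: h=3, slots 3,4 occupied → index 5.
Table: [217, ., ., 241, 724, 836, .]
Lookup 836: h=3, probe 3,4,5 → found at 5.

3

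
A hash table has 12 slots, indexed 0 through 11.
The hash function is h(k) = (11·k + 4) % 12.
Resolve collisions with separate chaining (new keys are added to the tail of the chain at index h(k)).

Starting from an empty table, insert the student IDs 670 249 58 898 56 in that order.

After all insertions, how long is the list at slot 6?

Insert 670: h=6, bucket 6 empty -> new chain.
Insert 249: h=7, bucket 7 empty -> new chain.
Insert 58: h=6, bucket 6 nonempty -> append to chain.
Insert 898: h=6, bucket 6 nonempty -> append to chain.
Insert 56: h=8, bucket 8 empty -> new chain.
Final buckets:
0: .
1: .
2: .
3: .
4: .
5: .
6: 670 -> 58 -> 898
7: 249
8: 56
9: .
10: .
11: .

3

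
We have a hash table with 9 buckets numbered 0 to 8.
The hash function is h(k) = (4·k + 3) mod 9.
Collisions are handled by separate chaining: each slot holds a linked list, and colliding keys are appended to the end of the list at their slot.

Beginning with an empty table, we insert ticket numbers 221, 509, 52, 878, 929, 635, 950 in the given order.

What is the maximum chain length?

221 -> bucket 5
509 -> bucket 5 (collision)
52 -> bucket 4
878 -> bucket 5 (collision)
929 -> bucket 2
635 -> bucket 5 (collision)
950 -> bucket 5 (collision)
Final buckets:
0: —
1: —
2: 929
3: —
4: 52
5: 221 -> 509 -> 878 -> 635 -> 950
6: —
7: —
8: —

5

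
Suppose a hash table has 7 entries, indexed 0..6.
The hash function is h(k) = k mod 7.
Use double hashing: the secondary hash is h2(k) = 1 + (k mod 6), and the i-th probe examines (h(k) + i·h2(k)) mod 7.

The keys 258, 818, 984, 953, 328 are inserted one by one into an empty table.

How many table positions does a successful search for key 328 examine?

4

Insert 258: h=6, slot 6 empty → index 6.
Insert 818: h=6, h2=3, slot 6 occupied → index 2.
Insert 984: h=4, slot 4 empty → index 4.
Insert 953: h=1, slot 1 empty → index 1.
Insert 328: h=6, h2=5, slots 6,4,2 occupied → index 0.
Table: [328, 953, 818, _, 984, _, 258]
Lookup 328: h=6, h2=5, probe 6,4,2,0 → found at 0.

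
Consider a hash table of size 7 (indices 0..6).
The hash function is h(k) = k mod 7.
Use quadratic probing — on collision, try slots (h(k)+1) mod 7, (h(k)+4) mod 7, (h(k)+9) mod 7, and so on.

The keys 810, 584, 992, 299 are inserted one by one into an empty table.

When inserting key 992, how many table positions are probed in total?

2

Insert 810: h=5, slot 5 empty → index 5.
Insert 584: h=3, slot 3 empty → index 3.
Insert 992: h=5, slot 5 occupied → index 6.
Insert 299: h=5, slots 5,6 occupied → index 2.
Table: [-, -, 299, 584, -, 810, 992]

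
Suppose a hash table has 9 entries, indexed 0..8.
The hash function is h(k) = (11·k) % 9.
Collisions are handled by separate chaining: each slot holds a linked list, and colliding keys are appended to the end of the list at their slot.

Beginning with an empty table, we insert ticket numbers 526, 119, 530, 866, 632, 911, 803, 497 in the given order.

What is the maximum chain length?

526 -> bucket 8
119 -> bucket 4
530 -> bucket 7
866 -> bucket 4 (collision)
632 -> bucket 4 (collision)
911 -> bucket 4 (collision)
803 -> bucket 4 (collision)
497 -> bucket 4 (collision)
Final buckets:
0: ∅
1: ∅
2: ∅
3: ∅
4: 119 -> 866 -> 632 -> 911 -> 803 -> 497
5: ∅
6: ∅
7: 530
8: 526

6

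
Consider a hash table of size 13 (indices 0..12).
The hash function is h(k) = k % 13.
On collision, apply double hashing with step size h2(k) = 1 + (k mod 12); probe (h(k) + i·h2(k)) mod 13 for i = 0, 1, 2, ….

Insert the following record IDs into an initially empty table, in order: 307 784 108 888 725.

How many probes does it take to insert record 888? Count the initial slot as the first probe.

3

307: h=8 => slot 8
784: h=4 => slot 4
108: h=4, h2=1, probe 4,5 => slot 5
888: h=4, h2=1, probe 4,5,6 => slot 6
725: h=10 => slot 10
Table: [., ., ., ., 784, 108, 888, ., 307, ., 725, ., .]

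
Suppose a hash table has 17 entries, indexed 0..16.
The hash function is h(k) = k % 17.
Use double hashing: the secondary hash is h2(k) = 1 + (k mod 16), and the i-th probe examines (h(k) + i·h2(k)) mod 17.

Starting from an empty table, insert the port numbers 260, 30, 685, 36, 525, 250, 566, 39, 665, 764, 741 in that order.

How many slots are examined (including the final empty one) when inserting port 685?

2

Insert 260: h=5, slot 5 empty => index 5.
Insert 30: h=13, slot 13 empty => index 13.
Insert 685: h=5, h2=14, slot 5 occupied => index 2.
Insert 36: h=2, h2=5, slot 2 occupied => index 7.
Insert 525: h=15, slot 15 empty => index 15.
Insert 250: h=12, slot 12 empty => index 12.
Insert 566: h=5, h2=7, slots 5,12,2 occupied => index 9.
Insert 39: h=5, h2=8, slots 5,13 occupied => index 4.
Insert 665: h=2, h2=10, slots 2,12,5,15 occupied => index 8.
Insert 764: h=16, slot 16 empty => index 16.
Insert 741: h=10, slot 10 empty => index 10.
Table: [., ., 685, ., 39, 260, ., 36, 665, 566, 741, ., 250, 30, ., 525, 764]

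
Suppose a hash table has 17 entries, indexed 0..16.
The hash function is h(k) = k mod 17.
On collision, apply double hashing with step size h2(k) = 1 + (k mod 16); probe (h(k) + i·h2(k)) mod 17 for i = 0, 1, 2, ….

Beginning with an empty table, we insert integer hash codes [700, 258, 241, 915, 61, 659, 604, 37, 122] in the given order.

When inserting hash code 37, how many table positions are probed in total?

Insert 700: h=3, slot 3 empty -> index 3.
Insert 258: h=3, h2=3, slot 3 occupied -> index 6.
Insert 241: h=3, h2=2, slot 3 occupied -> index 5.
Insert 915: h=14, slot 14 empty -> index 14.
Insert 61: h=10, slot 10 empty -> index 10.
Insert 659: h=13, slot 13 empty -> index 13.
Insert 604: h=9, slot 9 empty -> index 9.
Insert 37: h=3, h2=6, slots 3,9 occupied -> index 15.
Insert 122: h=3, h2=11, slots 3,14 occupied -> index 8.
Table: [∅, ∅, ∅, 700, ∅, 241, 258, ∅, 122, 604, 61, ∅, ∅, 659, 915, 37, ∅]

3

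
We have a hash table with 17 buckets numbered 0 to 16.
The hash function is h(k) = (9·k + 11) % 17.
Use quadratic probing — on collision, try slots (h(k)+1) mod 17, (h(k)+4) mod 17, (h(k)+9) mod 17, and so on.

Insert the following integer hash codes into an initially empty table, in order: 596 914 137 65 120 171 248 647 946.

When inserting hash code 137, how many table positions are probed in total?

2

Insert 596: h=3, slot 3 empty => index 3.
Insert 914: h=9, slot 9 empty => index 9.
Insert 137: h=3, slot 3 occupied => index 4.
Insert 65: h=1, slot 1 empty => index 1.
Insert 120: h=3, slots 3,4 occupied => index 7.
Insert 171: h=3, slots 3,4,7 occupied => index 12.
Insert 248: h=16, slot 16 empty => index 16.
Insert 647: h=3, slots 3,4,7,12 occupied => index 2.
Insert 946: h=8, slot 8 empty => index 8.
Table: [—, 65, 647, 596, 137, —, —, 120, 946, 914, —, —, 171, —, —, —, 248]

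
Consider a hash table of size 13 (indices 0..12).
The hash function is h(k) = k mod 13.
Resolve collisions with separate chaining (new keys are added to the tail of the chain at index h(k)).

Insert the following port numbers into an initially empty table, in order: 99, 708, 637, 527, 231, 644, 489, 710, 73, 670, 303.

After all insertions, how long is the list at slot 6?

1

Insert 99: h=8, bucket 8 empty -> new chain.
Insert 708: h=6, bucket 6 empty -> new chain.
Insert 637: h=0, bucket 0 empty -> new chain.
Insert 527: h=7, bucket 7 empty -> new chain.
Insert 231: h=10, bucket 10 empty -> new chain.
Insert 644: h=7, bucket 7 nonempty -> append to chain.
Insert 489: h=8, bucket 8 nonempty -> append to chain.
Insert 710: h=8, bucket 8 nonempty -> append to chain.
Insert 73: h=8, bucket 8 nonempty -> append to chain.
Insert 670: h=7, bucket 7 nonempty -> append to chain.
Insert 303: h=4, bucket 4 empty -> new chain.
Final buckets:
0: 637
1: .
2: .
3: .
4: 303
5: .
6: 708
7: 527 -> 644 -> 670
8: 99 -> 489 -> 710 -> 73
9: .
10: 231
11: .
12: .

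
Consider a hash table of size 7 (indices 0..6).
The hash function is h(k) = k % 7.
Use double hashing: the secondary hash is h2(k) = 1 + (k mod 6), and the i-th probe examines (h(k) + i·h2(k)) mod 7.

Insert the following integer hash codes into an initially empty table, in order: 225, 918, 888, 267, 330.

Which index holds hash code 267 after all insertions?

Insert 225: h=1, slot 1 empty -> index 1.
Insert 918: h=1, h2=1, slot 1 occupied -> index 2.
Insert 888: h=6, slot 6 empty -> index 6.
Insert 267: h=1, h2=4, slot 1 occupied -> index 5.
Insert 330: h=1, h2=1, slots 1,2 occupied -> index 3.
Table: [_, 225, 918, 330, _, 267, 888]

5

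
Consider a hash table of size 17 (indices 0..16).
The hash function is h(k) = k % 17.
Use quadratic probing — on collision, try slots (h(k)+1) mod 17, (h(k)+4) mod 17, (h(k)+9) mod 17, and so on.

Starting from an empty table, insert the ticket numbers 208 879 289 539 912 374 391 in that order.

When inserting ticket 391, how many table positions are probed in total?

Insert 208: h=4, slot 4 empty → index 4.
Insert 879: h=12, slot 12 empty → index 12.
Insert 289: h=0, slot 0 empty → index 0.
Insert 539: h=12, slot 12 occupied → index 13.
Insert 912: h=11, slot 11 empty → index 11.
Insert 374: h=0, slot 0 occupied → index 1.
Insert 391: h=0, slots 0,1,4 occupied → index 9.
Table: [289, 374, -, -, 208, -, -, -, -, 391, -, 912, 879, 539, -, -, -]

4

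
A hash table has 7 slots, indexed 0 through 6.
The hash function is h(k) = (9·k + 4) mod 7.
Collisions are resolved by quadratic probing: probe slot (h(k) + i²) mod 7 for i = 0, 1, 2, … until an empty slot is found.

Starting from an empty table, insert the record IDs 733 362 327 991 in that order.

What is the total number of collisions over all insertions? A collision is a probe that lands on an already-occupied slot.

Insert 733: h=0, slot 0 empty -> index 0.
Insert 362: h=0, slot 0 occupied -> index 1.
Insert 327: h=0, slots 0,1 occupied -> index 4.
Insert 991: h=5, slot 5 empty -> index 5.
Table: [733, 362, ., ., 327, 991, .]

3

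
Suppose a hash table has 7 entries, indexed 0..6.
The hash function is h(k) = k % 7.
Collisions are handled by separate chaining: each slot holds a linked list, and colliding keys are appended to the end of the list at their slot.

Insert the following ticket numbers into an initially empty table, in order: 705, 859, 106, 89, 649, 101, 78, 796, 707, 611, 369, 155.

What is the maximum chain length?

705 → bucket 5
859 → bucket 5 (collision)
106 → bucket 1
89 → bucket 5 (collision)
649 → bucket 5 (collision)
101 → bucket 3
78 → bucket 1 (collision)
796 → bucket 5 (collision)
707 → bucket 0
611 → bucket 2
369 → bucket 5 (collision)
155 → bucket 1 (collision)
Final buckets:
0: 707
1: 106 -> 78 -> 155
2: 611
3: 101
4: .
5: 705 -> 859 -> 89 -> 649 -> 796 -> 369
6: .

6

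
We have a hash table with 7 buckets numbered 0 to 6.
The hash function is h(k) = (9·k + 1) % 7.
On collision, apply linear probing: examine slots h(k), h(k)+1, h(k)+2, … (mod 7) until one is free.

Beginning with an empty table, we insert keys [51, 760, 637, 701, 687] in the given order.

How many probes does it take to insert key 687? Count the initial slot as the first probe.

2

51: h=5 -> slot 5
760: h=2 -> slot 2
637: h=1 -> slot 1
701: h=3 -> slot 3
687: h=3, probe 3,4 -> slot 4
Table: [∅, 637, 760, 701, 687, 51, ∅]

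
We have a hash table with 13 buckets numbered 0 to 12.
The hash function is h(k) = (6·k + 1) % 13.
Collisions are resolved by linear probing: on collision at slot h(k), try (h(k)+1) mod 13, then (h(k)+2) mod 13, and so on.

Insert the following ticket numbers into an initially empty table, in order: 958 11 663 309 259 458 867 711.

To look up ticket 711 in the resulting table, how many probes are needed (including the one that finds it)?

Insert 958: h=3, slot 3 empty -> index 3.
Insert 11: h=2, slot 2 empty -> index 2.
Insert 663: h=1, slot 1 empty -> index 1.
Insert 309: h=9, slot 9 empty -> index 9.
Insert 259: h=8, slot 8 empty -> index 8.
Insert 458: h=6, slot 6 empty -> index 6.
Insert 867: h=3, slot 3 occupied -> index 4.
Insert 711: h=3, slots 3,4 occupied -> index 5.
Table: [-, 663, 11, 958, 867, 711, 458, -, 259, 309, -, -, -]
Lookup 711: h=3, probe 3,4,5 → found at 5.

3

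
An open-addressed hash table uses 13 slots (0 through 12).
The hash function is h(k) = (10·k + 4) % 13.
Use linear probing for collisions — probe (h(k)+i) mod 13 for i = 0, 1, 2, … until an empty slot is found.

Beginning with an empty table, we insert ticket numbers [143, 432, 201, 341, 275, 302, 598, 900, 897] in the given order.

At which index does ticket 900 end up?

Insert 143: h=4, slot 4 empty → index 4.
Insert 432: h=8, slot 8 empty → index 8.
Insert 201: h=12, slot 12 empty → index 12.
Insert 341: h=8, slot 8 occupied → index 9.
Insert 275: h=11, slot 11 empty → index 11.
Insert 302: h=8, slots 8,9 occupied → index 10.
Insert 598: h=4, slot 4 occupied → index 5.
Insert 900: h=8, slots 8,9,10,11,12 occupied → index 0.
Insert 897: h=4, slots 4,5 occupied → index 6.
Table: [900, -, -, -, 143, 598, 897, -, 432, 341, 302, 275, 201]

0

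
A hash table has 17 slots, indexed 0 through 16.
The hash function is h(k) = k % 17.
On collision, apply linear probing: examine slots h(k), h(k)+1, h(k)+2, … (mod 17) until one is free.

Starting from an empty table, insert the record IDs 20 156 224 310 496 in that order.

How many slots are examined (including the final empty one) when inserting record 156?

20: h=3 -> slot 3
156: h=3, probe 3,4 -> slot 4
224: h=3, probe 3,4,5 -> slot 5
310: h=4, probe 4,5,6 -> slot 6
496: h=3, probe 3,4,5,6,7 -> slot 7
Table: [_, _, _, 20, 156, 224, 310, 496, _, _, _, _, _, _, _, _, _]

2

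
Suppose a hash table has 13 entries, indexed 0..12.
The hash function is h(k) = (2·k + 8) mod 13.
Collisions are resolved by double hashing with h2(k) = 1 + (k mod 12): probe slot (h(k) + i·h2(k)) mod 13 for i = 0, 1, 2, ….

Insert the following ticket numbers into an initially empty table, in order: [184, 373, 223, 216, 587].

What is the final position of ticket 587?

10

184: h=12 → slot 12
373: h=0 → slot 0
223: h=12, h2=8, probe 12,7 → slot 7
216: h=11 → slot 11
587: h=12, h2=12, probe 12,11,10 → slot 10
Table: [373, -, -, -, -, -, -, 223, -, -, 587, 216, 184]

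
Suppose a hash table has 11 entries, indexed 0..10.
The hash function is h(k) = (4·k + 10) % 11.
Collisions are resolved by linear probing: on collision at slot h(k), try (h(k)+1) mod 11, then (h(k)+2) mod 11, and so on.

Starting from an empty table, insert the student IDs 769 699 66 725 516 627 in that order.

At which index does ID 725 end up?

Insert 769: h=6, slot 6 empty -> index 6.
Insert 699: h=1, slot 1 empty -> index 1.
Insert 66: h=10, slot 10 empty -> index 10.
Insert 725: h=6, slot 6 occupied -> index 7.
Insert 516: h=6, slots 6,7 occupied -> index 8.
Insert 627: h=10, slot 10 occupied -> index 0.
Table: [627, 699, —, —, —, —, 769, 725, 516, —, 66]

7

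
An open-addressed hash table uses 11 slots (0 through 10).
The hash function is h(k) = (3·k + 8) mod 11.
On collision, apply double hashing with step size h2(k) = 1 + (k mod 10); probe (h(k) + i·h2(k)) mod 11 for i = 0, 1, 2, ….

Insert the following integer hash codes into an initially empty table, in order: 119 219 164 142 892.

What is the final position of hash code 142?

8

119: h=2 -> slot 2
219: h=5 -> slot 5
164: h=5, h2=5, probe 5,10 -> slot 10
142: h=5, h2=3, probe 5,8 -> slot 8
892: h=0 -> slot 0
Table: [892, —, 119, —, —, 219, —, —, 142, —, 164]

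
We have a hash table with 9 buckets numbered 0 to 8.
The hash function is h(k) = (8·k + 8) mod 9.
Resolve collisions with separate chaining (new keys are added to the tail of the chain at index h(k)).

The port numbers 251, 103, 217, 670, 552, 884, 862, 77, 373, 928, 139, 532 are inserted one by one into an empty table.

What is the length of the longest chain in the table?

4

Insert 251: h=0, bucket 0 empty -> new chain.
Insert 103: h=4, bucket 4 empty -> new chain.
Insert 217: h=7, bucket 7 empty -> new chain.
Insert 670: h=4, bucket 4 nonempty -> append to chain.
Insert 552: h=5, bucket 5 empty -> new chain.
Insert 884: h=6, bucket 6 empty -> new chain.
Insert 862: h=1, bucket 1 empty -> new chain.
Insert 77: h=3, bucket 3 empty -> new chain.
Insert 373: h=4, bucket 4 nonempty -> append to chain.
Insert 928: h=7, bucket 7 nonempty -> append to chain.
Insert 139: h=4, bucket 4 nonempty -> append to chain.
Insert 532: h=7, bucket 7 nonempty -> append to chain.
Final buckets:
0: 251
1: 862
2: -
3: 77
4: 103 -> 670 -> 373 -> 139
5: 552
6: 884
7: 217 -> 928 -> 532
8: -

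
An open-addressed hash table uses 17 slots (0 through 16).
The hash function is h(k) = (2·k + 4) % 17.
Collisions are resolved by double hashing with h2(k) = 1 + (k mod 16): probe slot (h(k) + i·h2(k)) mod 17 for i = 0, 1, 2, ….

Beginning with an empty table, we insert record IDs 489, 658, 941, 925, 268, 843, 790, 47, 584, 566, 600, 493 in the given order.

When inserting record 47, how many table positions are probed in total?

2

Insert 489: h=13, slot 13 empty → index 13.
Insert 658: h=11, slot 11 empty → index 11.
Insert 941: h=16, slot 16 empty → index 16.
Insert 925: h=1, slot 1 empty → index 1.
Insert 268: h=13, h2=13, slot 13 occupied → index 9.
Insert 843: h=7, slot 7 empty → index 7.
Insert 790: h=3, slot 3 empty → index 3.
Insert 47: h=13, h2=16, slot 13 occupied → index 12.
Insert 584: h=16, h2=9, slot 16 occupied → index 8.
Insert 566: h=14, slot 14 empty → index 14.
Insert 600: h=14, h2=9, slot 14 occupied → index 6.
Insert 493: h=4, slot 4 empty → index 4.
Table: [—, 925, —, 790, 493, —, 600, 843, 584, 268, —, 658, 47, 489, 566, —, 941]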